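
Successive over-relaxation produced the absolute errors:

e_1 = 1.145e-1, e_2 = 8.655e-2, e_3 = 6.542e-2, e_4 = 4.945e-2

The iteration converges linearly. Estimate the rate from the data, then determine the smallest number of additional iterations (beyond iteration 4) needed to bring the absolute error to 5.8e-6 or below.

33

Rate ρ ≈ e_4/e_3 = 4.945e-2/6.542e-2 = 0.7559.
After j more steps, e_{4+j} ≈ 4.945e-2·ρ^j; need ρ^j ≤ 5.8e-6/4.945e-2 = 0.00011729.
j ≥ ln(0.00011729)/ln(0.7559) = -9.0509/-0.27985 = 32.342.
So 33 more iterations are needed.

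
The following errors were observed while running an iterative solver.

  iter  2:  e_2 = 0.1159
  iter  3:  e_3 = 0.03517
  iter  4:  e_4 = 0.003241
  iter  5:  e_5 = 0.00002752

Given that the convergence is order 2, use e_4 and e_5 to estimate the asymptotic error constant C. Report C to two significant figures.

C ≈ e_5 / e_4^2
  = 0.00002752 / (0.003241)^2
  = 0.00002752 / 1.05041e-05 ≈ 2.6199

2.6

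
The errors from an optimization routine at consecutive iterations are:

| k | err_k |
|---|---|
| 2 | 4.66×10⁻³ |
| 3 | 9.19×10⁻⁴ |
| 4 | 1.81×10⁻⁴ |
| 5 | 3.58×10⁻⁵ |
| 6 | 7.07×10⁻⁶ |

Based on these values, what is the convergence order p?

1

Consecutive ratios: err_6/err_5 = 7.07×10⁻⁶/3.58×10⁻⁵ = 0.197486, err_5/err_4 = 3.58×10⁻⁵/1.81×10⁻⁴ = 0.19779.
p ≈ ln(0.197486)/ln(0.19779) = -1.6221/-1.6205 ≈ 1.00.
So the convergence is linear (order 1).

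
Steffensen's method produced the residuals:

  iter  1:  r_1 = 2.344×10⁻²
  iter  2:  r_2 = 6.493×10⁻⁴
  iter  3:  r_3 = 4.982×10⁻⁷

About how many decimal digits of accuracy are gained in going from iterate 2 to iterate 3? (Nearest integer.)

Digits gained ≈ log₁₀(r_2/r_3) = log₁₀(6.493×10⁻⁴/4.982×10⁻⁷) = log₁₀(1303.29) ≈ 3.115.

3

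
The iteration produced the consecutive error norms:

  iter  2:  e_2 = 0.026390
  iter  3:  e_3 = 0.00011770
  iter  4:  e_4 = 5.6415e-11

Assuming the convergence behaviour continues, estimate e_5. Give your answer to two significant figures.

5.8e-28

First estimate the order: p ≈ ln(e_4/e_3) / ln(e_3/e_2) = ln(5.6415e-11/0.00011770)/ln(0.00011770/0.026390) = ln(4.79312e-07)/ln(0.00446002) ≈ 2.6883.
Then e_5 ≈ e_4·(e_4/e_3)^p = 5.6415e-11·(4.79312e-07)^2.6883 = 5.6415e-11·1.02708e-17 ≈ 5.794e-28.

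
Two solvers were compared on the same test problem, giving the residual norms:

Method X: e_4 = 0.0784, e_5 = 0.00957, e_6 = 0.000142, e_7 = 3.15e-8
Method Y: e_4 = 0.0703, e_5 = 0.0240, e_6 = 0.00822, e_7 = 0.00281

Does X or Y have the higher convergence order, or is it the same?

X

Method X: p ≈ ln(3.15e-8/0.000142)/ln(0.000142/0.00957) ≈ 2.00.
Method Y: p ≈ ln(0.00281/0.00822)/ln(0.00822/0.0240) ≈ 1.00.
Method X has the higher order (≈2.0 vs ≈1.0).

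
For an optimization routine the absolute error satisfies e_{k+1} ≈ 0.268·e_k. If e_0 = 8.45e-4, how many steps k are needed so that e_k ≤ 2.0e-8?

After k steps, e_k ≈ 8.45e-4·0.268^k.
Need 0.268^k ≤ 2.0e-8/8.45e-4 = 2.36686e-05.
k ≥ ln(2.36686e-05)/ln(0.268) = -10.6514/-1.31677 = 8.089.
Smallest integer k = 9.

9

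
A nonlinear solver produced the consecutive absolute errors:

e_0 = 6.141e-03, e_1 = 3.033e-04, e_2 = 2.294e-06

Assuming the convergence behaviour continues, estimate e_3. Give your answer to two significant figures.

8.2e-10

First estimate the order: p ≈ ln(e_2/e_1) / ln(e_1/e_0) = ln(2.294e-06/3.033e-04)/ln(3.033e-04/6.141e-03) = ln(0.00756347)/ln(0.0493894) ≈ 1.6238.
Then e_3 ≈ e_2·(e_2/e_1)^p = 2.294e-06·(0.00756347)^1.6238 = 2.294e-06·0.000359308 ≈ 8.243e-10.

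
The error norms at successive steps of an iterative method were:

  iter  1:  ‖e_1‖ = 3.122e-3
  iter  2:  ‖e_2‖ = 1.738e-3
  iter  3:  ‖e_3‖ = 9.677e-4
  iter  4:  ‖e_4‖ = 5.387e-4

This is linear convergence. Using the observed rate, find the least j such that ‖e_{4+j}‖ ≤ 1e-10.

Rate ρ ≈ ‖e_4‖/‖e_3‖ = 5.387e-4/9.677e-4 = 0.5567.
After j more steps, ‖e_{4+j}‖ ≈ 5.387e-4·ρ^j; need ρ^j ≤ 1e-10/5.387e-4 = 1.85632e-07.
j ≥ ln(1.85632e-07)/ln(0.5567) = -15.4995/-0.58573 = 26.462.
So 27 more iterations are needed.

27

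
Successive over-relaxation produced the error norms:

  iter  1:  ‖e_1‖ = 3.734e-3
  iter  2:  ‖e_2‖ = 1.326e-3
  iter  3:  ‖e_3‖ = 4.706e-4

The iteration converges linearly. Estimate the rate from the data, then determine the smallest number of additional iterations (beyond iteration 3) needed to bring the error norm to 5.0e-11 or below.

Rate ρ ≈ ‖e_3‖/‖e_2‖ = 4.706e-4/1.326e-3 = 0.3549.
After j more steps, ‖e_{3+j}‖ ≈ 4.706e-4·ρ^j; need ρ^j ≤ 5.0e-11/4.706e-4 = 1.06247e-07.
j ≥ ln(1.06247e-07)/ln(0.3549) = -16.0575/-1.03592 = 15.501.
So 16 more iterations are needed.

16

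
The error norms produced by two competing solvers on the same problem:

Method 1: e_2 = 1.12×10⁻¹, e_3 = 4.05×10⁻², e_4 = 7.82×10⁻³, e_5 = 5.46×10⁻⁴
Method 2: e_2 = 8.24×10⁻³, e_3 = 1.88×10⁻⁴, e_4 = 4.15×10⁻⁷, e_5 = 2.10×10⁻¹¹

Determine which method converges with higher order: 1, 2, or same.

same

Method 1: p ≈ ln(5.46×10⁻⁴/7.82×10⁻³)/ln(7.82×10⁻³/4.05×10⁻²) ≈ 1.62.
Method 2: p ≈ ln(2.10×10⁻¹¹/4.15×10⁻⁷)/ln(4.15×10⁻⁷/1.88×10⁻⁴) ≈ 1.62.
Both orders ≈ 1.6 — effectively the same.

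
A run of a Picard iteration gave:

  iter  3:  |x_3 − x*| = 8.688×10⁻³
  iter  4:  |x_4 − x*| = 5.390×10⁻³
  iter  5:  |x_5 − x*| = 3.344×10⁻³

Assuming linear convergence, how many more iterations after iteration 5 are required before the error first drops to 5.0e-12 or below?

43

Rate ρ ≈ |x_5 − x*|/|x_4 − x*| = 3.344×10⁻³/5.390×10⁻³ = 0.6204.
After j more steps, |x_{5+j} − x*| ≈ 3.344×10⁻³·ρ^j; need ρ^j ≤ 5.0e-12/3.344×10⁻³ = 1.49522e-09.
j ≥ ln(1.49522e-09)/ln(0.6204) = -20.3210/-0.47739 = 42.567.
So 43 more iterations are needed.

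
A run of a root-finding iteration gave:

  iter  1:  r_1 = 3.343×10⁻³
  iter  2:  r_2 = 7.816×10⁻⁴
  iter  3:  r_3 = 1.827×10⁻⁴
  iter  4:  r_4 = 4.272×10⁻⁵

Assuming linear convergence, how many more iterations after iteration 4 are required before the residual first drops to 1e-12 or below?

13

Rate ρ ≈ r_4/r_3 = 4.272×10⁻⁵/1.827×10⁻⁴ = 0.2338.
After j more steps, r_{4+j} ≈ 4.272×10⁻⁵·ρ^j; need ρ^j ≤ 1e-12/4.272×10⁻⁵ = 2.34082e-08.
j ≥ ln(2.34082e-08)/ln(0.2338) = -17.5702/-1.45329 = 12.090.
So 13 more iterations are needed.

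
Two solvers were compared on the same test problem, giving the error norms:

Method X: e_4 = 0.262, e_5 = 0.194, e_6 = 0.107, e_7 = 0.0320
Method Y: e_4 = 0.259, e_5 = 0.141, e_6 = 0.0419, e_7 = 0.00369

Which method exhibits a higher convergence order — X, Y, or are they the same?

Method X: p ≈ ln(0.0320/0.107)/ln(0.107/0.194) ≈ 2.03.
Method Y: p ≈ ln(0.00369/0.0419)/ln(0.0419/0.141) ≈ 2.00.
Both orders ≈ 2.0 — effectively the same.

same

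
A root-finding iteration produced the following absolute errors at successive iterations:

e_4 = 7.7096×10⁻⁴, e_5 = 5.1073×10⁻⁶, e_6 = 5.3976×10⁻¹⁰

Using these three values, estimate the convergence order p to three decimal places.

p ≈ ln(e_6/e_5) / ln(e_5/e_4)
  = ln(5.3976×10⁻¹⁰/5.1073×10⁻⁶) / ln(5.1073×10⁻⁶/7.7096×10⁻⁴)
  = ln(0.000105684) / ln(0.0066246)
  = -9.155057 / -5.016965 ≈ 1.824820

1.825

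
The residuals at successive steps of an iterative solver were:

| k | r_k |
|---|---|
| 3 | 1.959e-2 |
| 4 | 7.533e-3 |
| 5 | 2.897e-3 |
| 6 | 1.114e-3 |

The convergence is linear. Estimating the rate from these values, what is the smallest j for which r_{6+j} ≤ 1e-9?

15

Rate ρ ≈ r_6/r_5 = 1.114e-3/2.897e-3 = 0.3845.
After j more steps, r_{6+j} ≈ 1.114e-3·ρ^j; need ρ^j ≤ 1e-9/1.114e-3 = 8.97666e-07.
j ≥ ln(8.97666e-07)/ln(0.3845) = -13.9235/-0.95581 = 14.567.
So 15 more iterations are needed.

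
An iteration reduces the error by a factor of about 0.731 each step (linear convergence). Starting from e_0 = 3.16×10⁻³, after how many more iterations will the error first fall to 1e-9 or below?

48

After k steps, e_k ≈ 3.16×10⁻³·0.731^k.
Need 0.731^k ≤ 1e-9/3.16×10⁻³ = 3.16456e-07.
k ≥ ln(3.16456e-07)/ln(0.731) = -14.9661/-0.31334 = 47.763.
Smallest integer k = 48.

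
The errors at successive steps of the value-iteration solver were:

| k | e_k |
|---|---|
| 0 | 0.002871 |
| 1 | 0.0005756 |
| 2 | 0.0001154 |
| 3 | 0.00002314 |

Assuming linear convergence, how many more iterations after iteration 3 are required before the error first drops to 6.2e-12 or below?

Rate ρ ≈ e_3/e_2 = 0.00002314/0.0001154 = 0.2005.
After j more steps, e_{3+j} ≈ 0.00002314·ρ^j; need ρ^j ≤ 6.2e-12/0.00002314 = 2.67934e-07.
j ≥ ln(2.67934e-07)/ln(0.2005) = -15.1325/-1.60694 = 9.417.
So 10 more iterations are needed.

10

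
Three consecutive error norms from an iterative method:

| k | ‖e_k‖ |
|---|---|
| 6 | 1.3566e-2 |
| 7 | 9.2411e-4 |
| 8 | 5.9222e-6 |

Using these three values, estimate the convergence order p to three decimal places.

p ≈ ln(‖e_8‖/‖e_7‖) / ln(‖e_7‖/‖e_6‖)
  = ln(5.9222e-6/9.2411e-4) / ln(9.2411e-4/1.3566e-2)
  = ln(0.00640854) / ln(0.0681196)
  = -5.050124 / -2.686490 ≈ 1.879822

1.880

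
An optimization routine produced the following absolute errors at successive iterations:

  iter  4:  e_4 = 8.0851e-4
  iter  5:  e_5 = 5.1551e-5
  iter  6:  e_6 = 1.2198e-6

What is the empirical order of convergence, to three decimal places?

p ≈ ln(e_6/e_5) / ln(e_5/e_4)
  = ln(1.2198e-6/5.1551e-5) / ln(5.1551e-5/8.0851e-4)
  = ln(0.023662) / ln(0.0637605)
  = -3.743885 / -2.752621 ≈ 1.360116

1.360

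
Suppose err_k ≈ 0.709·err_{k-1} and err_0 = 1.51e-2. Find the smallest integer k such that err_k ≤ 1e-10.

After k steps, err_k ≈ 1.51e-2·0.709^k.
Need 0.709^k ≤ 1e-10/1.51e-2 = 6.62252e-09.
k ≥ ln(6.62252e-09)/ln(0.709) = -18.8328/-0.34390 = 54.762.
Smallest integer k = 55.

55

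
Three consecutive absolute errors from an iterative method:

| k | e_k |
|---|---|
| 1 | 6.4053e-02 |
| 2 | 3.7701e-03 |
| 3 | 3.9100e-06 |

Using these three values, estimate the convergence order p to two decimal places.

p ≈ ln(e_3/e_2) / ln(e_2/e_1)
  = ln(3.9100e-06/3.7701e-03) / ln(3.7701e-03/6.4053e-02)
  = ln(0.00103711) / ln(0.0588591)
  = -6.87132 / -2.83261 ≈ 2.42579

2.43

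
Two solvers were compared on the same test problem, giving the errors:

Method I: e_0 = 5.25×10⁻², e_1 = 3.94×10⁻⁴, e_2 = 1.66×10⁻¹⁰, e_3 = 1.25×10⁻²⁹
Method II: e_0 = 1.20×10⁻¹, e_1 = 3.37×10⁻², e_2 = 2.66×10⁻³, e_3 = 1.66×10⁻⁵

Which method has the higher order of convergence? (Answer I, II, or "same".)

Method I: p ≈ ln(1.25×10⁻²⁹/1.66×10⁻¹⁰)/ln(1.66×10⁻¹⁰/3.94×10⁻⁴) ≈ 3.00.
Method II: p ≈ ln(1.66×10⁻⁵/2.66×10⁻³)/ln(2.66×10⁻³/3.37×10⁻²) ≈ 2.00.
Method I has the higher order (≈3.0 vs ≈2.0).

I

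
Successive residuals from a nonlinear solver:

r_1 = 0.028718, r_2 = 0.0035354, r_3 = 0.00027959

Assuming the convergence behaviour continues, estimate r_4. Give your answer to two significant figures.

First estimate the order: p ≈ ln(r_3/r_2) / ln(r_2/r_1) = ln(0.00027959/0.0035354)/ln(0.0035354/0.028718) = ln(0.079083)/ln(0.123107) ≈ 1.2113.
Then r_4 ≈ r_3·(r_3/r_2)^p = 0.00027959·(0.079083)^1.2113 = 0.00027959·0.0462645 ≈ 1.294e-05.

1.3e-5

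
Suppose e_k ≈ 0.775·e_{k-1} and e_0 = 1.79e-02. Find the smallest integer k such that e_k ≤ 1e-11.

84

After k steps, e_k ≈ 1.79e-02·0.775^k.
Need 0.775^k ≤ 1e-11/1.79e-02 = 5.58659e-10.
k ≥ ln(5.58659e-10)/ln(0.775) = -21.3055/-0.25489 = 83.587.
Smallest integer k = 84.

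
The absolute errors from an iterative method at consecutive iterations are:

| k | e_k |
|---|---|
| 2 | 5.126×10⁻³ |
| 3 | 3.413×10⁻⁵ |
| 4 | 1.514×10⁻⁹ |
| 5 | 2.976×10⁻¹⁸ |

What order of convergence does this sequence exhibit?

2

Consecutive ratios: e_5/e_4 = 2.976×10⁻¹⁸/1.514×10⁻⁹ = 1.96565e-09, e_4/e_3 = 1.514×10⁻⁹/3.413×10⁻⁵ = 4.43598e-05.
p ≈ ln(1.96565e-09)/ln(4.43598e-05) = -20.0474/-10.0232 ≈ 2.00.
So the convergence is quadratic (order 2).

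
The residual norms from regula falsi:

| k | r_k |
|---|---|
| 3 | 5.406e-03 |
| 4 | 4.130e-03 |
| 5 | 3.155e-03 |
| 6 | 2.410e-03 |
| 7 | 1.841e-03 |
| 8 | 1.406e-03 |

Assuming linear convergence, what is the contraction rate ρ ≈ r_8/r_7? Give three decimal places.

ρ ≈ r_8/r_7 = 1.406e-03/1.841e-03 = 0.76372

0.764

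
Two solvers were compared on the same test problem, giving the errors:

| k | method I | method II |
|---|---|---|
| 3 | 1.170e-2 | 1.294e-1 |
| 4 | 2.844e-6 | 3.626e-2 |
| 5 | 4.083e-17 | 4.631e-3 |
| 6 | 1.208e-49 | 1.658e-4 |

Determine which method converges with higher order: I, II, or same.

I

Method I: p ≈ ln(1.208e-49/4.083e-17)/ln(4.083e-17/2.844e-6) ≈ 3.00.
Method II: p ≈ ln(1.658e-4/4.631e-3)/ln(4.631e-3/3.626e-2) ≈ 1.62.
Method I has the higher order (≈3.0 vs ≈1.6).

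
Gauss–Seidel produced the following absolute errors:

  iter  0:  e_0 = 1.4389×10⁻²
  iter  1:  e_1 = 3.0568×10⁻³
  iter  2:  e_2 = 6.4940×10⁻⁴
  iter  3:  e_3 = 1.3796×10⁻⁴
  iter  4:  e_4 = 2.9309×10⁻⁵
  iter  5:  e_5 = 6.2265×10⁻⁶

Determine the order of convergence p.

Consecutive ratios: e_5/e_4 = 6.2265×10⁻⁶/2.9309×10⁻⁵ = 0.212443, e_4/e_3 = 2.9309×10⁻⁵/1.3796×10⁻⁴ = 0.212446.
p ≈ ln(0.212443)/ln(0.212446) = -1.5491/-1.5491 ≈ 1.00.
So the convergence is linear (order 1).

1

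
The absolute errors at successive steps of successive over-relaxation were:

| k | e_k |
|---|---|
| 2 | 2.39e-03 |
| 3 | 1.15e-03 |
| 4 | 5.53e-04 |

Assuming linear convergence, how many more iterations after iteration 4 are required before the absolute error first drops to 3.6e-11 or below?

Rate ρ ≈ e_4/e_3 = 5.53e-04/1.15e-03 = 0.4809.
After j more steps, e_{4+j} ≈ 5.53e-04·ρ^j; need ρ^j ≤ 3.6e-11/5.53e-04 = 6.50995e-08.
j ≥ ln(6.50995e-08)/ln(0.4809) = -16.5473/-0.73210 = 22.603.
So 23 more iterations are needed.

23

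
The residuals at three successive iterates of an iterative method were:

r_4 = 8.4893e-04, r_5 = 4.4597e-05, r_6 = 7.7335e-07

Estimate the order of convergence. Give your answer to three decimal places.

p ≈ ln(r_6/r_5) / ln(r_5/r_4)
  = ln(7.7335e-07/4.4597e-05) / ln(4.4597e-05/8.4893e-04)
  = ln(0.0173409) / ln(0.0525332)
  = -4.054687 / -2.946310 ≈ 1.376192

1.376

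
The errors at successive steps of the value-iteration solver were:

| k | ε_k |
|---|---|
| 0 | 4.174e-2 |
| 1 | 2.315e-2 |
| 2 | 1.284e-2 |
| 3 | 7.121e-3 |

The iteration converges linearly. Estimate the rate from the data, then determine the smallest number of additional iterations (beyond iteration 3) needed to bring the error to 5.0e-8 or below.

Rate ρ ≈ ε_3/ε_2 = 7.121e-3/1.284e-2 = 0.5546.
After j more steps, ε_{3+j} ≈ 7.121e-3·ρ^j; need ρ^j ≤ 5.0e-8/7.121e-3 = 7.02149e-06.
j ≥ ln(7.02149e-06)/ln(0.5546) = -11.8665/-0.58951 = 20.129.
So 21 more iterations are needed.

21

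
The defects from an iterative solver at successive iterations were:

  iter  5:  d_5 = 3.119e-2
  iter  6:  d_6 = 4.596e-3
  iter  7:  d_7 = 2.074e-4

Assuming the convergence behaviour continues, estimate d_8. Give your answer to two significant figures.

First estimate the order: p ≈ ln(d_7/d_6) / ln(d_6/d_5) = ln(2.074e-4/4.596e-3)/ln(4.596e-3/3.119e-2) = ln(0.0451262)/ln(0.147355) ≈ 1.6180.
Then d_8 ≈ d_7·(d_7/d_6)^p = 2.074e-4·(0.0451262)^1.6180 = 2.074e-4·0.00665068 ≈ 1.379e-06.

1.4e-6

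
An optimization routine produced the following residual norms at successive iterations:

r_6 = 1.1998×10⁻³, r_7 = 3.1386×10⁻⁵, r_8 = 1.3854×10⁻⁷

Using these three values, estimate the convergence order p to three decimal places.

1.488

p ≈ ln(r_8/r_7) / ln(r_7/r_6)
  = ln(1.3854×10⁻⁷/3.1386×10⁻⁵) / ln(3.1386×10⁻⁵/1.1998×10⁻³)
  = ln(0.00441407) / ln(0.0261594)
  = -5.422958 / -3.643547 ≈ 1.488373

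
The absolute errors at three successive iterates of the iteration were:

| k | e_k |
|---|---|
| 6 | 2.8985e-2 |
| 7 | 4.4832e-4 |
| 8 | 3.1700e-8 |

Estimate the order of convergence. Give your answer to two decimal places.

p ≈ ln(e_8/e_7) / ln(e_7/e_6)
  = ln(3.1700e-8/4.4832e-4) / ln(4.4832e-4/2.8985e-2)
  = ln(7.07084e-05) / ln(0.0154673)
  = -9.55695 / -4.16903 ≈ 2.29237

2.29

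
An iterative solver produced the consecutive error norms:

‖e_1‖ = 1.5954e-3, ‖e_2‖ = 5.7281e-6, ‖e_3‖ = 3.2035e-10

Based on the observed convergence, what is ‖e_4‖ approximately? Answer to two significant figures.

1.3e-17

First estimate the order: p ≈ ln(‖e_3‖/‖e_2‖) / ln(‖e_2‖/‖e_1‖) = ln(3.2035e-10/5.7281e-6)/ln(5.7281e-6/1.5954e-3) = ln(5.5926e-05)/ln(0.00359038) ≈ 1.7393.
Then ‖e_4‖ ≈ ‖e_3‖·(‖e_3‖/‖e_2‖)^p = 3.2035e-10·(5.5926e-05)^1.7393 = 3.2035e-10·4.01629e-08 ≈ 1.287e-17.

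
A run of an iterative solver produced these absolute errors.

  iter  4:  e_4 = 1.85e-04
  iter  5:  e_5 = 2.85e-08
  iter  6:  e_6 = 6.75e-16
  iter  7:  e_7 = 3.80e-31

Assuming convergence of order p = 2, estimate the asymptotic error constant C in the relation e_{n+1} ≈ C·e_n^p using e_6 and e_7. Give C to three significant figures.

C ≈ e_7 / e_6^2
  = 3.80e-31 / (6.75e-16)^2
  = 3.80e-31 / 4.55625e-31 ≈ 0.83402

0.834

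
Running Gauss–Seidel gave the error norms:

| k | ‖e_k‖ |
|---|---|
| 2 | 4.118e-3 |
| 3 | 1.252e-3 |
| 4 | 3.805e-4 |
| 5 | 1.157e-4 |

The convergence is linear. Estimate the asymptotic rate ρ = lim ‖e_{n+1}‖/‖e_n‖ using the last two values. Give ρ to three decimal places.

ρ ≈ ‖e_5‖/‖e_4‖ = 1.157e-4/3.805e-4 = 0.30407

0.304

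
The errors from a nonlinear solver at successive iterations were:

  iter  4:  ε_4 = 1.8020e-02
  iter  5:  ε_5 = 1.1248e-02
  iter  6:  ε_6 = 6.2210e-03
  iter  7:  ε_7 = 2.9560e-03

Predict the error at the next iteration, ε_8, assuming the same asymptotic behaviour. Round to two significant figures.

1.2e-3

First estimate the order: p ≈ ln(ε_7/ε_6) / ln(ε_6/ε_5) = ln(2.9560e-03/6.2210e-03)/ln(6.2210e-03/1.1248e-02) = ln(0.475165)/ln(0.553076) ≈ 1.2564.
Then ε_8 ≈ ε_7·(ε_7/ε_6)^p = 2.9560e-03·(0.475165)^1.2564 = 2.9560e-03·0.392634 ≈ 0.001161.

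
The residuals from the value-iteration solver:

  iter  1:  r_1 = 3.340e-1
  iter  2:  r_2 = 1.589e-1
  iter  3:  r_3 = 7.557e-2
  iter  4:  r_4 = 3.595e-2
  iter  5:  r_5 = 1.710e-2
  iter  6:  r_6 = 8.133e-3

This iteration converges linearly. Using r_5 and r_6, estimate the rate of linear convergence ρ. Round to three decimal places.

ρ ≈ r_6/r_5 = 8.133e-3/1.710e-2 = 0.47561

0.476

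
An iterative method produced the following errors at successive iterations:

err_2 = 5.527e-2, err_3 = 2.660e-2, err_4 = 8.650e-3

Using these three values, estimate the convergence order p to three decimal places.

p ≈ ln(err_4/err_3) / ln(err_3/err_2)
  = ln(8.650e-3/2.660e-2) / ln(2.660e-2/5.527e-2)
  = ln(0.325188) / ln(0.481274)
  = -1.123352 / -0.731319 ≈ 1.536063

1.536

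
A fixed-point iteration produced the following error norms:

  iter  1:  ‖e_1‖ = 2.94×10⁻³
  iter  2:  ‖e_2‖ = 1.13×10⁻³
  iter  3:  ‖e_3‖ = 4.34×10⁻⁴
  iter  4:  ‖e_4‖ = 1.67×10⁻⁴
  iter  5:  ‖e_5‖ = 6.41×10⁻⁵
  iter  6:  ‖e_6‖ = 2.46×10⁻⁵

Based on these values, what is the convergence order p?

Consecutive ratios: ‖e_6‖/‖e_5‖ = 2.46×10⁻⁵/6.41×10⁻⁵ = 0.383775, ‖e_5‖/‖e_4‖ = 6.41×10⁻⁵/1.67×10⁻⁴ = 0.383832.
p ≈ ln(0.383775)/ln(0.383832) = -0.9577/-0.9575 ≈ 1.00.
So the convergence is linear (order 1).

1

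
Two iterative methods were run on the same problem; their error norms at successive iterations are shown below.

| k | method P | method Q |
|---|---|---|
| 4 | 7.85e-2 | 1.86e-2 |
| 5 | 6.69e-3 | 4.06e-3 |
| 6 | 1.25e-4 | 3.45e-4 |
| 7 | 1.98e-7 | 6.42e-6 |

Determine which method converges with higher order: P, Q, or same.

same

Method P: p ≈ ln(1.98e-7/1.25e-4)/ln(1.25e-4/6.69e-3) ≈ 1.62.
Method Q: p ≈ ln(6.42e-6/3.45e-4)/ln(3.45e-4/4.06e-3) ≈ 1.62.
Both orders ≈ 1.6 — effectively the same.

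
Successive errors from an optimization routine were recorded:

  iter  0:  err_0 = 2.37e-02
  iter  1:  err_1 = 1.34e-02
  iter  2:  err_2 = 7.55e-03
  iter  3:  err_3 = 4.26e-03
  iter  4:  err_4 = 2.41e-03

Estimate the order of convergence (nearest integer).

Consecutive ratios: err_4/err_3 = 2.41e-03/4.26e-03 = 0.565728, err_3/err_2 = 4.26e-03/7.55e-03 = 0.564238.
p ≈ ln(0.565728)/ln(0.564238) = -0.5696/-0.5723 ≈ 1.00.
So the convergence is linear (order 1).

1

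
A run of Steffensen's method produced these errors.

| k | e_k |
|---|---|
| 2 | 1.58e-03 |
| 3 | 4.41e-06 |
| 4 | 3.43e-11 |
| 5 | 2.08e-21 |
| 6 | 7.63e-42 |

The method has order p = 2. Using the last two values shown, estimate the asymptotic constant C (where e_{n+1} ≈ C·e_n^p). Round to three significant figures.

1.76

C ≈ e_6 / e_5^2
  = 7.63e-42 / (2.08e-21)^2
  = 7.63e-42 / 4.3264e-42 ≈ 1.7636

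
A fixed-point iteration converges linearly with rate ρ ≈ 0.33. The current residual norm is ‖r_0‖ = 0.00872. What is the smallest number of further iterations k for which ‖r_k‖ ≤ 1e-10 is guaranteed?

After k steps, ‖r_k‖ ≈ 0.00872·0.33^k.
Need 0.33^k ≤ 1e-10/0.00872 = 1.14679e-08.
k ≥ ln(1.14679e-08)/ln(0.33) = -18.2837/-1.10866 = 16.492.
Smallest integer k = 17.

17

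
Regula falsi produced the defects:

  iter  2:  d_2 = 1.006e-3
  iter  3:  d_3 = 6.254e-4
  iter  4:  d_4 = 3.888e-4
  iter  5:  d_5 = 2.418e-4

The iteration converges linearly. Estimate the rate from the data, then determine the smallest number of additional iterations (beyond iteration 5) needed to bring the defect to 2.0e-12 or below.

Rate ρ ≈ d_5/d_4 = 2.418e-4/3.888e-4 = 0.6219.
After j more steps, d_{5+j} ≈ 2.418e-4·ρ^j; need ρ^j ≤ 2.0e-12/2.418e-4 = 8.2713e-09.
j ≥ ln(8.2713e-09)/ln(0.6219) = -18.6105/-0.47498 = 39.182.
So 40 more iterations are needed.

40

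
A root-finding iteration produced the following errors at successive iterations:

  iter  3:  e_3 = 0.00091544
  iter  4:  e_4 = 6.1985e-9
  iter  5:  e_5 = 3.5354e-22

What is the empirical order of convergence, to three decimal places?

p ≈ ln(e_5/e_4) / ln(e_4/e_3)
  = ln(3.5354e-22/6.1985e-9) / ln(6.1985e-9/0.00091544)
  = ln(5.70364e-14) / ln(6.77106e-06)
  = -30.495087 / -11.902853 ≈ 2.561998

2.562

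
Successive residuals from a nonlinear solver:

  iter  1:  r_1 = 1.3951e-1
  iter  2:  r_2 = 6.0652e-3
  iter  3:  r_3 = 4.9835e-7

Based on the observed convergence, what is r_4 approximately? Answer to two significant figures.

2.8e-19

First estimate the order: p ≈ ln(r_3/r_2) / ln(r_2/r_1) = ln(4.9835e-7/6.0652e-3)/ln(6.0652e-3/1.3951e-1) = ln(8.21655e-05)/ln(0.043475) ≈ 3.0000.
Then r_4 ≈ r_3·(r_3/r_2)^p = 4.9835e-7·(8.21655e-05)^3.0000 = 4.9835e-7·5.54713e-13 ≈ 2.764e-19.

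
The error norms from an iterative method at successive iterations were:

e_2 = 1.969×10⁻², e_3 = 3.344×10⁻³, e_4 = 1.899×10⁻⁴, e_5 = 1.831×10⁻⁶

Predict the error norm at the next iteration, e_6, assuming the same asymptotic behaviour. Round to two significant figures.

1.0e-9

First estimate the order: p ≈ ln(e_5/e_4) / ln(e_4/e_3) = ln(1.831×10⁻⁶/1.899×10⁻⁴)/ln(1.899×10⁻⁴/3.344×10⁻³) = ln(0.00964192)/ln(0.0567883) ≈ 1.6182.
Then e_6 ≈ e_5·(e_5/e_4)^p = 1.831×10⁻⁶·(0.00964192)^1.6182 = 1.831×10⁻⁶·0.000546982 ≈ 1.002e-09.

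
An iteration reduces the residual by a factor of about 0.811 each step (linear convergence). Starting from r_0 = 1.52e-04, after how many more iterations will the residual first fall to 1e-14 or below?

112

After k steps, r_k ≈ 1.52e-04·0.811^k.
Need 0.811^k ≤ 1e-14/1.52e-04 = 6.57895e-11.
k ≥ ln(6.57895e-11)/ln(0.811) = -23.4446/-0.20949 = 111.913.
Smallest integer k = 112.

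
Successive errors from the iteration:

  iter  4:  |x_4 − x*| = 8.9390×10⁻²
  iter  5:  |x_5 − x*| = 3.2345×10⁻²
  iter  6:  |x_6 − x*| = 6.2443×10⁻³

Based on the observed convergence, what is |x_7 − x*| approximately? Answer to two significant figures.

First estimate the order: p ≈ ln(|x_6 − x*|/|x_5 − x*|) / ln(|x_5 − x*|/|x_4 − x*|) = ln(6.2443×10⁻³/3.2345×10⁻²)/ln(3.2345×10⁻²/8.9390×10⁻²) = ln(0.193053)/ln(0.361841) ≈ 1.6180.
Then |x_7 − x*| ≈ |x_6 − x*|·(|x_6 − x*|/|x_5 − x*|)^p = 6.2443×10⁻³·(0.193053)^1.6180 = 6.2443×10⁻³·0.0698594 ≈ 0.0004362.

4.4e-4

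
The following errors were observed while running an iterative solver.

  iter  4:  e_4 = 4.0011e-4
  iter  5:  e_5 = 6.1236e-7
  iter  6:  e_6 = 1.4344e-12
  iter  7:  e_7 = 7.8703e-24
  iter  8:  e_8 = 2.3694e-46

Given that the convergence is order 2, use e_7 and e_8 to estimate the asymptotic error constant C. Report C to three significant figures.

C ≈ e_8 / e_7^2
  = 2.3694e-46 / (7.8703e-24)^2
  = 2.3694e-46 / 6.19416e-47 ≈ 3.8252

3.83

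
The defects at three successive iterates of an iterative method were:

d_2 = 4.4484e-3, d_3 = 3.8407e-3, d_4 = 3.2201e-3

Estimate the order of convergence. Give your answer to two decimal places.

p ≈ ln(d_4/d_3) / ln(d_3/d_2)
  = ln(3.2201e-3/3.8407e-3) / ln(3.8407e-3/4.4484e-3)
  = ln(0.838415) / ln(0.863389)
  = -0.17624 / -0.14689 ≈ 1.19981

1.20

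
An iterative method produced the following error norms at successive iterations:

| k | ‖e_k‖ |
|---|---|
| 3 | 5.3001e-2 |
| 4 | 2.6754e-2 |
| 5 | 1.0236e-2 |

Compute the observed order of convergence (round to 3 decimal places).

p ≈ ln(‖e_5‖/‖e_4‖) / ln(‖e_4‖/‖e_3‖)
  = ln(1.0236e-2/2.6754e-2) / ln(2.6754e-2/5.3001e-2)
  = ln(0.382597) / ln(0.504783)
  = -0.960773 / -0.683627 ≈ 1.405405

1.405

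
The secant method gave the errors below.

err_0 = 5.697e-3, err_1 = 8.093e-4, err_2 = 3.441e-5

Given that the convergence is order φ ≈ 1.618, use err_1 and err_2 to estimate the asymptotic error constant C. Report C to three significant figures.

3.46

C ≈ err_2 / err_1^1.618
  = 3.441e-5 / (8.093e-4)^1.618
  = 3.441e-5 / 9.93851e-06 ≈ 3.4623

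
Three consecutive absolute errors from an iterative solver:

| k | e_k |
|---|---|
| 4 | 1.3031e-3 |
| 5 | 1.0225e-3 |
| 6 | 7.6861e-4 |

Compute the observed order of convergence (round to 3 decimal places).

p ≈ ln(e_6/e_5) / ln(e_5/e_4)
  = ln(7.6861e-4/1.0225e-3) / ln(1.0225e-3/1.3031e-3)
  = ln(0.751697) / ln(0.784667)
  = -0.285422 / -0.242496 ≈ 1.177017

1.177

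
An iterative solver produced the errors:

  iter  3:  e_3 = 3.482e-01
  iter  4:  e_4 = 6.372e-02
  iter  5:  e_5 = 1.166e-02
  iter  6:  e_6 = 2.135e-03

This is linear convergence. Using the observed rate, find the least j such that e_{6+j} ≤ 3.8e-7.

Rate ρ ≈ e_6/e_5 = 2.135e-03/1.166e-02 = 0.1831.
After j more steps, e_{6+j} ≈ 2.135e-03·ρ^j; need ρ^j ≤ 3.8e-7/2.135e-03 = 0.000177986.
j ≥ ln(0.000177986)/ln(0.1831) = -8.6338/-1.69772 = 5.086.
So 6 more iterations are needed.

6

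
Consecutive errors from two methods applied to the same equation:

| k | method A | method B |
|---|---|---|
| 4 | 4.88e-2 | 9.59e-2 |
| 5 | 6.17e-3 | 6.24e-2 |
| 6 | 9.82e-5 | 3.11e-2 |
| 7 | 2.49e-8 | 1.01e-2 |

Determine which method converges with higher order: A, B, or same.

Method A: p ≈ ln(2.49e-8/9.82e-5)/ln(9.82e-5/6.17e-3) ≈ 2.00.
Method B: p ≈ ln(1.01e-2/3.11e-2)/ln(3.11e-2/6.24e-2) ≈ 1.62.
Method A has the higher order (≈2.0 vs ≈1.6).

A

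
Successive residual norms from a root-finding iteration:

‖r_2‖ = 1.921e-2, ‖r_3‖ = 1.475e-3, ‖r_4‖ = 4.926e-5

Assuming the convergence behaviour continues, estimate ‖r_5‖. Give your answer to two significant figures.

5.5e-7

First estimate the order: p ≈ ln(‖r_4‖/‖r_3‖) / ln(‖r_3‖/‖r_2‖) = ln(4.926e-5/1.475e-3)/ln(1.475e-3/1.921e-2) = ln(0.0333966)/ln(0.0767829) ≈ 1.3243.
Then ‖r_5‖ ≈ ‖r_4‖·(‖r_4‖/‖r_3‖)^p = 4.926e-5·(0.0333966)^1.3243 = 4.926e-5·0.0110902 ≈ 5.463e-07.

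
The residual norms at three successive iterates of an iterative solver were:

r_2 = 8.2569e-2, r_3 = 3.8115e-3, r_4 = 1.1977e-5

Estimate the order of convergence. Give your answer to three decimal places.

1.874

p ≈ ln(r_4/r_3) / ln(r_3/r_2)
  = ln(1.1977e-5/3.8115e-3) / ln(3.8115e-3/8.2569e-2)
  = ln(0.00314233) / ln(0.0461614)
  = -5.762791 / -3.075611 ≈ 1.873706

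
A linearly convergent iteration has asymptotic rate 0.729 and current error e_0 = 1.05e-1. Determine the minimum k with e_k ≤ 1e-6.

37

After k steps, e_k ≈ 1.05e-1·0.729^k.
Need 0.729^k ≤ 1e-6/1.05e-1 = 9.52381e-06.
k ≥ ln(9.52381e-06)/ln(0.729) = -11.5617/-0.31608 = 36.578.
Smallest integer k = 37.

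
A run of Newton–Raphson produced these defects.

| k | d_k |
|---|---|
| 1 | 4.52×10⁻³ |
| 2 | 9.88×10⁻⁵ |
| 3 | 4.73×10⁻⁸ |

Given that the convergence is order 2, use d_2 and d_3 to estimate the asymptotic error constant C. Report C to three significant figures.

4.85

C ≈ d_3 / d_2^2
  = 4.73×10⁻⁸ / (9.88×10⁻⁵)^2
  = 4.73×10⁻⁸ / 9.76144e-09 ≈ 4.8456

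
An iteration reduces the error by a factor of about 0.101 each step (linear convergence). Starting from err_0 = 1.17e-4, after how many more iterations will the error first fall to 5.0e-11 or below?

7

After k steps, err_k ≈ 1.17e-4·0.101^k.
Need 0.101^k ≤ 5.0e-11/1.17e-4 = 4.2735e-07.
k ≥ ln(4.2735e-07)/ln(0.101) = -14.6657/-2.29263 = 6.397.
Smallest integer k = 7.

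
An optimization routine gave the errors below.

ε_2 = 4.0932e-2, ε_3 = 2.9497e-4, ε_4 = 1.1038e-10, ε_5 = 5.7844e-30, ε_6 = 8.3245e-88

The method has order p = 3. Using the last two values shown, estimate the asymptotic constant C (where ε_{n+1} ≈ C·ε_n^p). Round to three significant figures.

4.30

C ≈ ε_6 / ε_5^3
  = 8.3245e-88 / (5.7844e-30)^3
  = 8.3245e-88 / 1.93542e-88 ≈ 4.3011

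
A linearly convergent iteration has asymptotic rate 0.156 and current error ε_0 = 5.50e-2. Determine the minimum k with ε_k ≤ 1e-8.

After k steps, ε_k ≈ 5.50e-2·0.156^k.
Need 0.156^k ≤ 1e-8/5.50e-2 = 1.81818e-07.
k ≥ ln(1.81818e-07)/ln(0.156) = -15.5203/-1.85790 = 8.354.
Smallest integer k = 9.

9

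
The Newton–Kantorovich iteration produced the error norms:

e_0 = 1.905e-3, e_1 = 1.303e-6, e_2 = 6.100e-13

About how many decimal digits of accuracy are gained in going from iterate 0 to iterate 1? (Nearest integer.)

3

Digits gained ≈ log₁₀(e_0/e_1) = log₁₀(1.905e-3/1.303e-6) = log₁₀(1462.01) ≈ 3.165.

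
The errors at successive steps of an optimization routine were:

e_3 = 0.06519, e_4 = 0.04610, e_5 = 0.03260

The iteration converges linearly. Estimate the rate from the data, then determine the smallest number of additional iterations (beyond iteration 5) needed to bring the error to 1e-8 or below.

Rate ρ ≈ e_5/e_4 = 0.03260/0.04610 = 0.7072.
After j more steps, e_{5+j} ≈ 0.03260·ρ^j; need ρ^j ≤ 1e-8/0.03260 = 3.06748e-07.
j ≥ ln(3.06748e-07)/ln(0.7072) = -14.9972/-0.34644 = 43.289.
So 44 more iterations are needed.

44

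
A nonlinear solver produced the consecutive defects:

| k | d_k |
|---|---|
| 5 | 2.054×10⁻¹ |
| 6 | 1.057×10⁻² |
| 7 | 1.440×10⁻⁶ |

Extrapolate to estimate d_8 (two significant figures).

3.6e-18

First estimate the order: p ≈ ln(d_7/d_6) / ln(d_6/d_5) = ln(1.440×10⁻⁶/1.057×10⁻²)/ln(1.057×10⁻²/2.054×10⁻¹) = ln(0.000136235)/ln(0.0514606) ≈ 3.0001.
Then d_8 ≈ d_7·(d_7/d_6)^p = 1.440×10⁻⁶·(0.000136235)^3.0001 = 1.440×10⁻⁶·2.52627e-12 ≈ 3.638e-18.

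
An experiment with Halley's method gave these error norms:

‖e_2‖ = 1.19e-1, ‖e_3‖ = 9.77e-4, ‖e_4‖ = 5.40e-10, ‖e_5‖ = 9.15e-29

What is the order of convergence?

3

Consecutive ratios: ‖e_5‖/‖e_4‖ = 9.15e-29/5.40e-10 = 1.69444e-19, ‖e_4‖/‖e_3‖ = 5.40e-10/9.77e-4 = 5.52712e-07.
p ≈ ln(1.69444e-19)/ln(5.52712e-07) = -43.2218/-14.4084 ≈ 3.00.
So the convergence is cubic (order 3).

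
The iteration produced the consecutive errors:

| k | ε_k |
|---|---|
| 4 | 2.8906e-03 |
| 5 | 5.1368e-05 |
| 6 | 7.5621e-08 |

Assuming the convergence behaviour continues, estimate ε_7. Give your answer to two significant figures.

First estimate the order: p ≈ ln(ε_6/ε_5) / ln(ε_5/ε_4) = ln(7.5621e-08/5.1368e-05)/ln(5.1368e-05/2.8906e-03) = ln(0.00147214)/ln(0.0177707) ≈ 1.6180.
Then ε_7 ≈ ε_6·(ε_6/ε_5)^p = 7.5621e-08·(0.00147214)^1.6180 = 7.5621e-08·2.61663e-05 ≈ 1.979e-12.

2.0e-12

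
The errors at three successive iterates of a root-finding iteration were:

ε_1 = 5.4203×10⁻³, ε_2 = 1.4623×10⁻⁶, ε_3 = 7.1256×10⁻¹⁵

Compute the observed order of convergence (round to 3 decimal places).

p ≈ ln(ε_3/ε_2) / ln(ε_2/ε_1)
  = ln(7.1256×10⁻¹⁵/1.4623×10⁻⁶) / ln(1.4623×10⁻⁶/5.4203×10⁻³)
  = ln(4.87287e-09) / ln(0.000269782)
  = -19.139583 / -8.217896 ≈ 2.329013

2.329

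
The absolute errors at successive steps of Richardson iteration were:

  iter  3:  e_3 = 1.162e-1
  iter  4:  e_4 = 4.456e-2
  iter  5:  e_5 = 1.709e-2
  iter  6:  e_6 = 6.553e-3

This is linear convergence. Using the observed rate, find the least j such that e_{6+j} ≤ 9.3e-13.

Rate ρ ≈ e_6/e_5 = 6.553e-3/1.709e-2 = 0.3834.
After j more steps, e_{6+j} ≈ 6.553e-3·ρ^j; need ρ^j ≤ 9.3e-13/6.553e-3 = 1.4192e-10.
j ≥ ln(1.4192e-10)/ln(0.3834) = -22.6758/-0.95868 = 23.653.
So 24 more iterations are needed.

24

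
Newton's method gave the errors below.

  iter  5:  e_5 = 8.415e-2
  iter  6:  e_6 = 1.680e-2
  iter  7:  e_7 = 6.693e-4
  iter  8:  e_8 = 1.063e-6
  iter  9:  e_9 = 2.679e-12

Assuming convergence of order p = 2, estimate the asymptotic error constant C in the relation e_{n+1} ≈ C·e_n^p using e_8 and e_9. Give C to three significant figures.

2.37

C ≈ e_9 / e_8^2
  = 2.679e-12 / (1.063e-6)^2
  = 2.679e-12 / 1.12997e-12 ≈ 2.3709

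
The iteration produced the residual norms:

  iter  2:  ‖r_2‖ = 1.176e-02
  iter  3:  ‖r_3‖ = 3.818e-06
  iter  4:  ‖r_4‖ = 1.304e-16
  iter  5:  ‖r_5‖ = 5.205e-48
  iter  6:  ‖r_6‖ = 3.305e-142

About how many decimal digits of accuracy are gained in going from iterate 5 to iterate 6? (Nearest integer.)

Digits gained ≈ log₁₀(‖r_5‖/‖r_6‖) = log₁₀(5.205e-48/3.305e-142) = log₁₀(1.57489e+94) ≈ 94.197.

94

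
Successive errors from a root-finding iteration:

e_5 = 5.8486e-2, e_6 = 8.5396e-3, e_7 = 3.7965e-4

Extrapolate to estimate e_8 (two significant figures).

First estimate the order: p ≈ ln(e_7/e_6) / ln(e_6/e_5) = ln(3.7965e-4/8.5396e-3)/ln(8.5396e-3/5.8486e-2) = ln(0.0444576)/ln(0.146011) ≈ 1.6180.
Then e_8 ≈ e_7·(e_7/e_6)^p = 3.7965e-4·(0.0444576)^1.6180 = 3.7965e-4·0.00649197 ≈ 2.465e-06.

2.5e-6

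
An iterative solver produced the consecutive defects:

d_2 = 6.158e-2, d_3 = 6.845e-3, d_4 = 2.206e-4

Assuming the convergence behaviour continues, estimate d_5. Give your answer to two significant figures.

First estimate the order: p ≈ ln(d_4/d_3) / ln(d_3/d_2) = ln(2.206e-4/6.845e-3)/ln(6.845e-3/6.158e-2) = ln(0.0322279)/ln(0.111156) ≈ 1.5636.
Then d_5 ≈ d_4·(d_4/d_3)^p = 2.206e-4·(0.0322279)^1.5636 = 2.206e-4·0.0046502 ≈ 1.026e-06.

1.0e-6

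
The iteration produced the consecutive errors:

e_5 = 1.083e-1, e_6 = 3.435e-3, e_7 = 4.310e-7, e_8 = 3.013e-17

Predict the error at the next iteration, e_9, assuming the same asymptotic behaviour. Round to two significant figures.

First estimate the order: p ≈ ln(e_8/e_7) / ln(e_7/e_6) = ln(3.013e-17/4.310e-7)/ln(4.310e-7/3.435e-3) = ln(6.99072e-11)/ln(0.000125473) ≈ 2.6030.
Then e_9 ≈ e_8·(e_8/e_7)^p = 3.013e-17·(6.99072e-11)^2.6030 = 3.013e-17·3.67528e-27 ≈ 1.107e-43.

1.1e-43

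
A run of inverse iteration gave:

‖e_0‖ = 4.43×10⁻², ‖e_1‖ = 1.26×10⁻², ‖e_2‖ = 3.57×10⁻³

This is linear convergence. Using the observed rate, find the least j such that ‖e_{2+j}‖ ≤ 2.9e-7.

8

Rate ρ ≈ ‖e_2‖/‖e_1‖ = 3.57×10⁻³/1.26×10⁻² = 0.2833.
After j more steps, ‖e_{2+j}‖ ≈ 3.57×10⁻³·ρ^j; need ρ^j ≤ 2.9e-7/3.57×10⁻³ = 8.12325e-05.
j ≥ ln(8.12325e-05)/ln(0.2833) = -9.4182/-1.26125 = 7.467.
So 8 more iterations are needed.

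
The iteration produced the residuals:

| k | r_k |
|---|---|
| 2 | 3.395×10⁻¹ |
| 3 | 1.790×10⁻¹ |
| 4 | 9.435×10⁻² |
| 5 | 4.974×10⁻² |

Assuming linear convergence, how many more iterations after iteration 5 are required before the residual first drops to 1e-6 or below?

Rate ρ ≈ r_5/r_4 = 4.974×10⁻²/9.435×10⁻² = 0.5272.
After j more steps, r_{5+j} ≈ 4.974×10⁻²·ρ^j; need ρ^j ≤ 1e-6/4.974×10⁻² = 2.01045e-05.
j ≥ ln(2.01045e-05)/ln(0.5272) = -10.8146/-0.64018 = 16.893.
So 17 more iterations are needed.

17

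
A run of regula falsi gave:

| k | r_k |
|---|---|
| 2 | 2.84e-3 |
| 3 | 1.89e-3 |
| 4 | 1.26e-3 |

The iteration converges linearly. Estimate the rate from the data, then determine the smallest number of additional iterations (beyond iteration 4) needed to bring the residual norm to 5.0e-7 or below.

Rate ρ ≈ r_4/r_3 = 1.26e-3/1.89e-3 = 0.6667.
After j more steps, r_{4+j} ≈ 1.26e-3·ρ^j; need ρ^j ≤ 5.0e-7/1.26e-3 = 0.000396825.
j ≥ ln(0.000396825)/ln(0.6667) = -7.8320/-0.40542 = 19.318.
So 20 more iterations are needed.

20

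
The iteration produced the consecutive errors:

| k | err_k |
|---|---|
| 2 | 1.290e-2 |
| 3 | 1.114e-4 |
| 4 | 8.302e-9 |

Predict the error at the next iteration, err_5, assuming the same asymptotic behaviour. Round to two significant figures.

First estimate the order: p ≈ ln(err_4/err_3) / ln(err_3/err_2) = ln(8.302e-9/1.114e-4)/ln(1.114e-4/1.290e-2) = ln(7.45242e-05)/ln(0.00863566) ≈ 2.0001.
Then err_5 ≈ err_4·(err_4/err_3)^p = 8.302e-9·(7.45242e-05)^2.0001 = 8.302e-9·5.54858e-09 ≈ 4.606e-17.

4.6e-17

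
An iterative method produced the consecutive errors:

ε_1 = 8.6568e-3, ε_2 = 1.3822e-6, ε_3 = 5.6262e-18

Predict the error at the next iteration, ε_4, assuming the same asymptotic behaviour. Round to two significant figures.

3.8e-52

First estimate the order: p ≈ ln(ε_3/ε_2) / ln(ε_2/ε_1) = ln(5.6262e-18/1.3822e-6)/ln(1.3822e-6/8.6568e-3) = ln(4.07047e-12)/ln(0.000159666) ≈ 3.0000.
Then ε_4 ≈ ε_3·(ε_3/ε_2)^p = 5.6262e-18·(4.07047e-12)^3.0000 = 5.6262e-18·6.74425e-35 ≈ 3.794e-52.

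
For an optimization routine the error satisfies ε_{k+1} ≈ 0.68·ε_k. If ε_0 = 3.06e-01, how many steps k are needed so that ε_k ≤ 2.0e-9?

After k steps, ε_k ≈ 3.06e-01·0.68^k.
Need 0.68^k ≤ 2.0e-9/3.06e-01 = 6.53595e-09.
k ≥ ln(6.53595e-09)/ln(0.68) = -18.8459/-0.38566 = 48.867.
Smallest integer k = 49.

49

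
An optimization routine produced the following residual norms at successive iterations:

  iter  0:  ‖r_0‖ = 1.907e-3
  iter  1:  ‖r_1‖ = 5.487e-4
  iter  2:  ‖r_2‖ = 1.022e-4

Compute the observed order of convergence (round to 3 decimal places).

p ≈ ln(‖r_2‖/‖r_1‖) / ln(‖r_1‖/‖r_0‖)
  = ln(1.022e-4/5.487e-4) / ln(5.487e-4/1.907e-3)
  = ln(0.186258) / ln(0.287729)
  = -1.680622 / -1.245736 ≈ 1.349100

1.349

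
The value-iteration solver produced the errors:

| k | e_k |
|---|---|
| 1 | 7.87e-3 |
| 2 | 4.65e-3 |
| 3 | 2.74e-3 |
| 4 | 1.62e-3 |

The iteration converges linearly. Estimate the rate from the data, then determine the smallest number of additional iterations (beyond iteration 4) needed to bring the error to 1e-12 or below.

41

Rate ρ ≈ e_4/e_3 = 1.62e-3/2.74e-3 = 0.5912.
After j more steps, e_{4+j} ≈ 1.62e-3·ρ^j; need ρ^j ≤ 1e-12/1.62e-3 = 6.17284e-10.
j ≥ ln(6.17284e-10)/ln(0.5912) = -21.2057/-0.52560 = 40.346.
So 41 more iterations are needed.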